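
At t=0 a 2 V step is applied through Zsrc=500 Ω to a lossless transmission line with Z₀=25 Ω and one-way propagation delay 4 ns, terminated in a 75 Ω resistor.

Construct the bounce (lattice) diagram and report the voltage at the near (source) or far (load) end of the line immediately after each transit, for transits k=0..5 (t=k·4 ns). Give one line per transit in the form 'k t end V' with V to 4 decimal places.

Γ_L=0.500000, Γ_S=0.904762; launch V₁=2·25/525=0.095238
k=0 src: V=0.0952
k=1 load: inc=0.095238, refl=0.095238·0.500000=0.0476; V=0.000000+0.095238+0.047619=0.1429
k=2 src: inc=0.047619, refl=0.047619·0.904762=0.0431; V=0.095238+0.047619+0.043084=0.1859
k=3 load: inc=0.043084, refl=0.043084·0.500000=0.0215; V=0.142857+0.043084+0.021542=0.2075
k=4 src: inc=0.021542, refl=0.021542·0.904762=0.0195; V=0.185941+0.021542+0.019490=0.2270
k=5 load: inc=0.019490, refl=0.019490·0.500000=0.0097; V=0.207483+0.019490+0.009745=0.2367

0 0 source 0.0952
1 4 load 0.1429
2 8 source 0.1859
3 12 load 0.2075
4 16 source 0.2270
5 20 load 0.2367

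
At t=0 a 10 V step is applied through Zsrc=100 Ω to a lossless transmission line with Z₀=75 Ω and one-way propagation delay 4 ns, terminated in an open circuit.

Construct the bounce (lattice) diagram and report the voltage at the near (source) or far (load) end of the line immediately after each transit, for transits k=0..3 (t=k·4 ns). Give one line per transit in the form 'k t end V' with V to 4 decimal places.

0 0 source 4.2857
1 4 load 8.5714
2 8 source 9.1837
3 12 load 9.7959

Γ_L=1.000000, Γ_S=0.142857; launch V₁=10·75/175=4.285714
k=0 src: V=4.2857
k=1 load: inc=4.285714, refl=4.285714·1.000000=4.2857; V=0.000000+4.285714+4.285714=8.5714
k=2 src: inc=4.285714, refl=4.285714·0.142857=0.6122; V=4.285714+4.285714+0.612245=9.1837
k=3 load: inc=0.612245, refl=0.612245·1.000000=0.6122; V=8.571429+0.612245+0.612245=9.7959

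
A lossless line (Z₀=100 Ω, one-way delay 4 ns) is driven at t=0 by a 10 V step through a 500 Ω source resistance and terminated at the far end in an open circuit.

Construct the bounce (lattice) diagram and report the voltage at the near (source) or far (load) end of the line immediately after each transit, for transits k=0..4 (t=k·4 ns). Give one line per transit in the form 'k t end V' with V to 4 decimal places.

0 0 source 1.6667
1 4 load 3.3333
2 8 source 4.4444
3 12 load 5.5556
4 16 source 6.2963

Γ_L=1.000000, Γ_S=0.666667; launch V₁=10·100/600=1.666667
k=0 src: V=1.6667
k=1 load: inc=1.666667, refl=1.666667·1.000000=1.6667; V=0.000000+1.666667+1.666667=3.3333
k=2 src: inc=1.666667, refl=1.666667·0.666667=1.1111; V=1.666667+1.666667+1.111111=4.4444
k=3 load: inc=1.111111, refl=1.111111·1.000000=1.1111; V=3.333333+1.111111+1.111111=5.5556
k=4 src: inc=1.111111, refl=1.111111·0.666667=0.7407; V=4.444444+1.111111+0.740741=6.2963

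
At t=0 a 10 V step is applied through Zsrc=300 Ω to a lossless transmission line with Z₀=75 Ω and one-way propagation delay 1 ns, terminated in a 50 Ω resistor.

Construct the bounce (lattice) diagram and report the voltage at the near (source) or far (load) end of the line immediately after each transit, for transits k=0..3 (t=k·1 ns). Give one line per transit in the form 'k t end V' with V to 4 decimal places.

Γ_L=-0.200000, Γ_S=0.600000; launch V₁=10·75/375=2.000000
k=0 src: V=2.0000
k=1 load: inc=2.000000, refl=2.000000·-0.200000=-0.4000; V=0.000000+2.000000+-0.400000=1.6000
k=2 src: inc=-0.400000, refl=-0.400000·0.600000=-0.2400; V=2.000000+-0.400000+-0.240000=1.3600
k=3 load: inc=-0.240000, refl=-0.240000·-0.200000=0.0480; V=1.600000+-0.240000+0.048000=1.4080

0 0 source 2.0000
1 1 load 1.6000
2 2 source 1.3600
3 3 load 1.4080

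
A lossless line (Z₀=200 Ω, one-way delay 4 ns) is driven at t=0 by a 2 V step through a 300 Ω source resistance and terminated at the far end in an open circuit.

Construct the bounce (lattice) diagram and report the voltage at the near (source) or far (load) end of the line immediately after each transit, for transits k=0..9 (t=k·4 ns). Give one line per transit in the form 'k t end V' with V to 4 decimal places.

0 0 source 0.8000
1 4 load 1.6000
2 8 source 1.7600
3 12 load 1.9200
4 16 source 1.9520
5 20 load 1.9840
6 24 source 1.9904
7 28 load 1.9968
8 32 source 1.9981
9 36 load 1.9994

Γ_L=1.000000, Γ_S=0.200000; launch V₁=2·200/500=0.800000
k=0 src: V=0.8000
k=1 load: inc=0.800000, refl=0.800000·1.000000=0.8000; V=0.000000+0.800000+0.800000=1.6000
k=2 src: inc=0.800000, refl=0.800000·0.200000=0.1600; V=0.800000+0.800000+0.160000=1.7600
k=3 load: inc=0.160000, refl=0.160000·1.000000=0.1600; V=1.600000+0.160000+0.160000=1.9200
k=4 src: inc=0.160000, refl=0.160000·0.200000=0.0320; V=1.760000+0.160000+0.032000=1.9520
k=5 load: inc=0.032000, refl=0.032000·1.000000=0.0320; V=1.920000+0.032000+0.032000=1.9840
k=6 src: inc=0.032000, refl=0.032000·0.200000=0.0064; V=1.952000+0.032000+0.006400=1.9904
k=7 load: inc=0.006400, refl=0.006400·1.000000=0.0064; V=1.984000+0.006400+0.006400=1.9968
k=8 src: inc=0.006400, refl=0.006400·0.200000=0.0013; V=1.990400+0.006400+0.001280=1.9981
k=9 load: inc=0.001280, refl=0.001280·1.000000=0.0013; V=1.996800+0.001280+0.001280=1.9994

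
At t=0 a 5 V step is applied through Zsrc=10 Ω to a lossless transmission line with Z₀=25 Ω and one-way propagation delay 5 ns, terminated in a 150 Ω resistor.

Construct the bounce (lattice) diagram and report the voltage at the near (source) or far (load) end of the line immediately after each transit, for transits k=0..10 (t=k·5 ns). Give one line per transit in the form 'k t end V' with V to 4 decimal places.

0 0 source 3.5714
1 5 load 6.1224
2 10 source 5.0292
3 15 load 4.2482
4 20 source 4.5829
5 25 load 4.8220
6 30 source 4.7195
7 35 load 4.6463
8 40 source 4.6777
9 45 load 4.7001
10 50 source 4.6905

Γ_L=0.714286, Γ_S=-0.428571; launch V₁=5·25/35=3.571429
k=0 src: V=3.5714
k=1 load: inc=3.571429, refl=3.571429·0.714286=2.5510; V=0.000000+3.571429+2.551020=6.1224
k=2 src: inc=2.551020, refl=2.551020·-0.428571=-1.0933; V=3.571429+2.551020+-1.093294=5.0292
k=3 load: inc=-1.093294, refl=-1.093294·0.714286=-0.7809; V=6.122449+-1.093294+-0.780925=4.2482
k=4 src: inc=-0.780925, refl=-0.780925·-0.428571=0.3347; V=5.029155+-0.780925+0.334682=4.5829
k=5 load: inc=0.334682, refl=0.334682·0.714286=0.2391; V=4.248230+0.334682+0.239059=4.8220
k=6 src: inc=0.239059, refl=0.239059·-0.428571=-0.1025; V=4.582912+0.239059+-0.102454=4.7195
k=7 load: inc=-0.102454, refl=-0.102454·0.714286=-0.0732; V=4.821970+-0.102454+-0.073181=4.6463
k=8 src: inc=-0.073181, refl=-0.073181·-0.428571=0.0314; V=4.719517+-0.073181+0.031363=4.6777
k=9 load: inc=0.031363, refl=0.031363·0.714286=0.0224; V=4.646336+0.031363+0.022402=4.7001
k=10 src: inc=0.022402, refl=0.022402·-0.428571=-0.0096; V=4.677699+0.022402+-0.009601=4.6905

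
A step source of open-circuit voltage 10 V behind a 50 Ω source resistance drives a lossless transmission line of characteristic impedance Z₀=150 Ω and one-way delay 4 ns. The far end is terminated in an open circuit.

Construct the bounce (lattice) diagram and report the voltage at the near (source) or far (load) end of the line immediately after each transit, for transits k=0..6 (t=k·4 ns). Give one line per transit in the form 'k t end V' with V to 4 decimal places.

Γ_L=1.000000, Γ_S=-0.500000; launch V₁=10·150/200=7.500000
k=0 src: V=7.5000
k=1 load: inc=7.500000, refl=7.500000·1.000000=7.5000; V=0.000000+7.500000+7.500000=15.0000
k=2 src: inc=7.500000, refl=7.500000·-0.500000=-3.7500; V=7.500000+7.500000+-3.750000=11.2500
k=3 load: inc=-3.750000, refl=-3.750000·1.000000=-3.7500; V=15.000000+-3.750000+-3.750000=7.5000
k=4 src: inc=-3.750000, refl=-3.750000·-0.500000=1.8750; V=11.250000+-3.750000+1.875000=9.3750
k=5 load: inc=1.875000, refl=1.875000·1.000000=1.8750; V=7.500000+1.875000+1.875000=11.2500
k=6 src: inc=1.875000, refl=1.875000·-0.500000=-0.9375; V=9.375000+1.875000+-0.937500=10.3125

0 0 source 7.5000
1 4 load 15.0000
2 8 source 11.2500
3 12 load 7.5000
4 16 source 9.3750
5 20 load 11.2500
6 24 source 10.3125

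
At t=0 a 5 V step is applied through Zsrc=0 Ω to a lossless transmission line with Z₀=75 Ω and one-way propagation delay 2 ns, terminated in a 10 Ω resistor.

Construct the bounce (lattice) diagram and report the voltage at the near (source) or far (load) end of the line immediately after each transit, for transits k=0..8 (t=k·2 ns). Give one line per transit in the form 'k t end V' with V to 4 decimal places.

Γ_L=-0.764706, Γ_S=-1.000000; launch V₁=5·75/75=5.000000
k=0 src: V=5.0000
k=1 load: inc=5.000000, refl=5.000000·-0.764706=-3.8235; V=0.000000+5.000000+-3.823529=1.1765
k=2 src: inc=-3.823529, refl=-3.823529·-1.000000=3.8235; V=5.000000+-3.823529+3.823529=5.0000
k=3 load: inc=3.823529, refl=3.823529·-0.764706=-2.9239; V=1.176471+3.823529+-2.923875=2.0761
k=4 src: inc=-2.923875, refl=-2.923875·-1.000000=2.9239; V=5.000000+-2.923875+2.923875=5.0000
k=5 load: inc=2.923875, refl=2.923875·-0.764706=-2.2359; V=2.076125+2.923875+-2.235905=2.7641
k=6 src: inc=-2.235905, refl=-2.235905·-1.000000=2.2359; V=5.000000+-2.235905+2.235905=5.0000
k=7 load: inc=2.235905, refl=2.235905·-0.764706=-1.7098; V=2.764095+2.235905+-1.709810=3.2902
k=8 src: inc=-1.709810, refl=-1.709810·-1.000000=1.7098; V=5.000000+-1.709810+1.709810=5.0000

0 0 source 5.0000
1 2 load 1.1765
2 4 source 5.0000
3 6 load 2.0761
4 8 source 5.0000
5 10 load 2.7641
6 12 source 5.0000
7 14 load 3.2902
8 16 source 5.0000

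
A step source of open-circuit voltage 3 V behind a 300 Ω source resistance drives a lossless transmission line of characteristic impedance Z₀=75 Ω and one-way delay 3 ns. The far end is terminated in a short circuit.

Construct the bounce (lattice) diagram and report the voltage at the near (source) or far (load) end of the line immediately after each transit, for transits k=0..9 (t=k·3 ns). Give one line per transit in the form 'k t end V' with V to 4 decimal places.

Γ_L=-1.000000, Γ_S=0.600000; launch V₁=3·75/375=0.600000
k=0 src: V=0.6000
k=1 load: inc=0.600000, refl=0.600000·-1.000000=-0.6000; V=0.000000+0.600000+-0.600000=0.0000
k=2 src: inc=-0.600000, refl=-0.600000·0.600000=-0.3600; V=0.600000+-0.600000+-0.360000=-0.3600
k=3 load: inc=-0.360000, refl=-0.360000·-1.000000=0.3600; V=0.000000+-0.360000+0.360000=0.0000
k=4 src: inc=0.360000, refl=0.360000·0.600000=0.2160; V=-0.360000+0.360000+0.216000=0.2160
k=5 load: inc=0.216000, refl=0.216000·-1.000000=-0.2160; V=0.000000+0.216000+-0.216000=0.0000
k=6 src: inc=-0.216000, refl=-0.216000·0.600000=-0.1296; V=0.216000+-0.216000+-0.129600=-0.1296
k=7 load: inc=-0.129600, refl=-0.129600·-1.000000=0.1296; V=0.000000+-0.129600+0.129600=0.0000
k=8 src: inc=0.129600, refl=0.129600·0.600000=0.0778; V=-0.129600+0.129600+0.077760=0.0778
k=9 load: inc=0.077760, refl=0.077760·-1.000000=-0.0778; V=0.000000+0.077760+-0.077760=0.0000

0 0 source 0.6000
1 3 load 0.0000
2 6 source -0.3600
3 9 load 0.0000
4 12 source 0.2160
5 15 load 0.0000
6 18 source -0.1296
7 21 load 0.0000
8 24 source 0.0778
9 27 load 0.0000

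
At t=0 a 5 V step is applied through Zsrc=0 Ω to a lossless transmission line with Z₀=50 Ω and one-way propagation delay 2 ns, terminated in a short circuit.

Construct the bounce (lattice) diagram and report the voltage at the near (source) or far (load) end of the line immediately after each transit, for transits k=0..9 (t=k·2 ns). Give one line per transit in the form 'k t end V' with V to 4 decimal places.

Γ_L=-1.000000, Γ_S=-1.000000; launch V₁=5·50/50=5.000000
k=0 src: V=5.0000
k=1 load: inc=5.000000, refl=5.000000·-1.000000=-5.0000; V=0.000000+5.000000+-5.000000=0.0000
k=2 src: inc=-5.000000, refl=-5.000000·-1.000000=5.0000; V=5.000000+-5.000000+5.000000=5.0000
k=3 load: inc=5.000000, refl=5.000000·-1.000000=-5.0000; V=0.000000+5.000000+-5.000000=0.0000
k=4 src: inc=-5.000000, refl=-5.000000·-1.000000=5.0000; V=5.000000+-5.000000+5.000000=5.0000
k=5 load: inc=5.000000, refl=5.000000·-1.000000=-5.0000; V=0.000000+5.000000+-5.000000=0.0000
k=6 src: inc=-5.000000, refl=-5.000000·-1.000000=5.0000; V=5.000000+-5.000000+5.000000=5.0000
k=7 load: inc=5.000000, refl=5.000000·-1.000000=-5.0000; V=0.000000+5.000000+-5.000000=0.0000
k=8 src: inc=-5.000000, refl=-5.000000·-1.000000=5.0000; V=5.000000+-5.000000+5.000000=5.0000
k=9 load: inc=5.000000, refl=5.000000·-1.000000=-5.0000; V=0.000000+5.000000+-5.000000=0.0000

0 0 source 5.0000
1 2 load 0.0000
2 4 source 5.0000
3 6 load 0.0000
4 8 source 5.0000
5 10 load 0.0000
6 12 source 5.0000
7 14 load 0.0000
8 16 source 5.0000
9 18 load 0.0000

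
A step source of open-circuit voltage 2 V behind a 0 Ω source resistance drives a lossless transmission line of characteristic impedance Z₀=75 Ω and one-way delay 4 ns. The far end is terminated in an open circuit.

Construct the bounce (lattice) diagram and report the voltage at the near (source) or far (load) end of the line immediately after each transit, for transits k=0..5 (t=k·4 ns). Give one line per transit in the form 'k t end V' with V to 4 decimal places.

0 0 source 2.0000
1 4 load 4.0000
2 8 source 2.0000
3 12 load 0.0000
4 16 source 2.0000
5 20 load 4.0000

Γ_L=1.000000, Γ_S=-1.000000; launch V₁=2·75/75=2.000000
k=0 src: V=2.0000
k=1 load: inc=2.000000, refl=2.000000·1.000000=2.0000; V=0.000000+2.000000+2.000000=4.0000
k=2 src: inc=2.000000, refl=2.000000·-1.000000=-2.0000; V=2.000000+2.000000+-2.000000=2.0000
k=3 load: inc=-2.000000, refl=-2.000000·1.000000=-2.0000; V=4.000000+-2.000000+-2.000000=0.0000
k=4 src: inc=-2.000000, refl=-2.000000·-1.000000=2.0000; V=2.000000+-2.000000+2.000000=2.0000
k=5 load: inc=2.000000, refl=2.000000·1.000000=2.0000; V=0.000000+2.000000+2.000000=4.0000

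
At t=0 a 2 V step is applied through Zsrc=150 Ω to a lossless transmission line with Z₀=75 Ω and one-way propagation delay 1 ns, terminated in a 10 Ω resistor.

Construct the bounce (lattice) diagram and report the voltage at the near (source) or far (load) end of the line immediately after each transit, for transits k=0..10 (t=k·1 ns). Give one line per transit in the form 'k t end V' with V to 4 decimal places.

Γ_L=-0.764706, Γ_S=0.333333; launch V₁=2·75/225=0.666667
k=0 src: V=0.6667
k=1 load: inc=0.666667, refl=0.666667·-0.764706=-0.5098; V=0.000000+0.666667+-0.509804=0.1569
k=2 src: inc=-0.509804, refl=-0.509804·0.333333=-0.1699; V=0.666667+-0.509804+-0.169935=-0.0131
k=3 load: inc=-0.169935, refl=-0.169935·-0.764706=0.1300; V=0.156863+-0.169935+0.129950=0.1169
k=4 src: inc=0.129950, refl=0.129950·0.333333=0.0433; V=-0.013072+0.129950+0.043317=0.1602
k=5 load: inc=0.043317, refl=0.043317·-0.764706=-0.0331; V=0.116878+0.043317+-0.033125=0.1271
k=6 src: inc=-0.033125, refl=-0.033125·0.333333=-0.0110; V=0.160195+-0.033125+-0.011042=0.1160
k=7 load: inc=-0.011042, refl=-0.011042·-0.764706=0.0084; V=0.127070+-0.011042+0.008444=0.1245
k=8 src: inc=0.008444, refl=0.008444·0.333333=0.0028; V=0.116029+0.008444+0.002815=0.1273
k=9 load: inc=0.002815, refl=0.002815·-0.764706=-0.0022; V=0.124472+0.002815+-0.002152=0.1251
k=10 src: inc=-0.002152, refl=-0.002152·0.333333=-0.0007; V=0.127287+-0.002152+-0.000717=0.1244

0 0 source 0.6667
1 1 load 0.1569
2 2 source -0.0131
3 3 load 0.1169
4 4 source 0.1602
5 5 load 0.1271
6 6 source 0.1160
7 7 load 0.1245
8 8 source 0.1273
9 9 load 0.1251
10 10 source 0.1244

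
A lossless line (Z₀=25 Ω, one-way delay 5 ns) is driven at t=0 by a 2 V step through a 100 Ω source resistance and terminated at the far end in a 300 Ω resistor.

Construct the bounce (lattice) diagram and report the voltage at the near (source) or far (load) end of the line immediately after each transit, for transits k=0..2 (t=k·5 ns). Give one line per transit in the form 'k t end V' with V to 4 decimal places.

0 0 source 0.4000
1 5 load 0.7385
2 10 source 0.9415

Γ_L=0.846154, Γ_S=0.600000; launch V₁=2·25/125=0.400000
k=0 src: V=0.4000
k=1 load: inc=0.400000, refl=0.400000·0.846154=0.3385; V=0.000000+0.400000+0.338462=0.7385
k=2 src: inc=0.338462, refl=0.338462·0.600000=0.2031; V=0.400000+0.338462+0.203077=0.9415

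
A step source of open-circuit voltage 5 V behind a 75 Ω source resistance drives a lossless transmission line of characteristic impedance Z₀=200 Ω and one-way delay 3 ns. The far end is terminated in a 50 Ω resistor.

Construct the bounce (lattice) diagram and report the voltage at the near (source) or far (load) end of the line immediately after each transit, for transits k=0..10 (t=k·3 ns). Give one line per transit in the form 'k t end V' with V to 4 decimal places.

0 0 source 3.6364
1 3 load 1.4545
2 6 source 2.4463
3 9 load 1.8512
4 12 source 2.1217
5 15 load 1.9594
6 18 source 2.0332
7 21 load 1.9889
8 24 source 2.0091
9 27 load 1.9970
10 30 source 2.0025

Γ_L=-0.600000, Γ_S=-0.454545; launch V₁=5·200/275=3.636364
k=0 src: V=3.6364
k=1 load: inc=3.636364, refl=3.636364·-0.600000=-2.1818; V=0.000000+3.636364+-2.181818=1.4545
k=2 src: inc=-2.181818, refl=-2.181818·-0.454545=0.9917; V=3.636364+-2.181818+0.991736=2.4463
k=3 load: inc=0.991736, refl=0.991736·-0.600000=-0.5950; V=1.454545+0.991736+-0.595041=1.8512
k=4 src: inc=-0.595041, refl=-0.595041·-0.454545=0.2705; V=2.446281+-0.595041+0.270473=2.1217
k=5 load: inc=0.270473, refl=0.270473·-0.600000=-0.1623; V=1.851240+0.270473+-0.162284=1.9594
k=6 src: inc=-0.162284, refl=-0.162284·-0.454545=0.0738; V=2.121713+-0.162284+0.073765=2.0332
k=7 load: inc=0.073765, refl=0.073765·-0.600000=-0.0443; V=1.959429+0.073765+-0.044259=1.9889
k=8 src: inc=-0.044259, refl=-0.044259·-0.454545=0.0201; V=2.033194+-0.044259+0.020118=2.0091
k=9 load: inc=0.020118, refl=0.020118·-0.600000=-0.0121; V=1.988935+0.020118+-0.012071=1.9970
k=10 src: inc=-0.012071, refl=-0.012071·-0.454545=0.0055; V=2.009053+-0.012071+0.005487=2.0025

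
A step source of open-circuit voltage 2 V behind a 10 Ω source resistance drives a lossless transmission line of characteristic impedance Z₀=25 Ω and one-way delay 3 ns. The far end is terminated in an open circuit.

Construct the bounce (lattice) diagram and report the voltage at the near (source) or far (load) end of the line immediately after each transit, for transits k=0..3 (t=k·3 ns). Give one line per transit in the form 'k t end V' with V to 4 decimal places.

Γ_L=1.000000, Γ_S=-0.428571; launch V₁=2·25/35=1.428571
k=0 src: V=1.4286
k=1 load: inc=1.428571, refl=1.428571·1.000000=1.4286; V=0.000000+1.428571+1.428571=2.8571
k=2 src: inc=1.428571, refl=1.428571·-0.428571=-0.6122; V=1.428571+1.428571+-0.612245=2.2449
k=3 load: inc=-0.612245, refl=-0.612245·1.000000=-0.6122; V=2.857143+-0.612245+-0.612245=1.6327

0 0 source 1.4286
1 3 load 2.8571
2 6 source 2.2449
3 9 load 1.6327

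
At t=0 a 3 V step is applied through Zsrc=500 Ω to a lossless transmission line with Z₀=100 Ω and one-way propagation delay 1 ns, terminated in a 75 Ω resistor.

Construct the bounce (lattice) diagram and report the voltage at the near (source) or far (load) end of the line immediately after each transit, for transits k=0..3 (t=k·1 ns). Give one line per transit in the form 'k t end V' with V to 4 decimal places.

0 0 source 0.5000
1 1 load 0.4286
2 2 source 0.3810
3 3 load 0.3878

Γ_L=-0.142857, Γ_S=0.666667; launch V₁=3·100/600=0.500000
k=0 src: V=0.5000
k=1 load: inc=0.500000, refl=0.500000·-0.142857=-0.0714; V=0.000000+0.500000+-0.071429=0.4286
k=2 src: inc=-0.071429, refl=-0.071429·0.666667=-0.0476; V=0.500000+-0.071429+-0.047619=0.3810
k=3 load: inc=-0.047619, refl=-0.047619·-0.142857=0.0068; V=0.428571+-0.047619+0.006803=0.3878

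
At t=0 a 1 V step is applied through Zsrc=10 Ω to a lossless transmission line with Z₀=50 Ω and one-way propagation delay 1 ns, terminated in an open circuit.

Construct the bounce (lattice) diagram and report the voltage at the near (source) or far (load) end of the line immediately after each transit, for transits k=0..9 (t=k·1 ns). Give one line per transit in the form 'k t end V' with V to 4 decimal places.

Γ_L=1.000000, Γ_S=-0.666667; launch V₁=1·50/60=0.833333
k=0 src: V=0.8333
k=1 load: inc=0.833333, refl=0.833333·1.000000=0.8333; V=0.000000+0.833333+0.833333=1.6667
k=2 src: inc=0.833333, refl=0.833333·-0.666667=-0.5556; V=0.833333+0.833333+-0.555556=1.1111
k=3 load: inc=-0.555556, refl=-0.555556·1.000000=-0.5556; V=1.666667+-0.555556+-0.555556=0.5556
k=4 src: inc=-0.555556, refl=-0.555556·-0.666667=0.3704; V=1.111111+-0.555556+0.370370=0.9259
k=5 load: inc=0.370370, refl=0.370370·1.000000=0.3704; V=0.555556+0.370370+0.370370=1.2963
k=6 src: inc=0.370370, refl=0.370370·-0.666667=-0.2469; V=0.925926+0.370370+-0.246914=1.0494
k=7 load: inc=-0.246914, refl=-0.246914·1.000000=-0.2469; V=1.296296+-0.246914+-0.246914=0.8025
k=8 src: inc=-0.246914, refl=-0.246914·-0.666667=0.1646; V=1.049383+-0.246914+0.164609=0.9671
k=9 load: inc=0.164609, refl=0.164609·1.000000=0.1646; V=0.802469+0.164609+0.164609=1.1317

0 0 source 0.8333
1 1 load 1.6667
2 2 source 1.1111
3 3 load 0.5556
4 4 source 0.9259
5 5 load 1.2963
6 6 source 1.0494
7 7 load 0.8025
8 8 source 0.9671
9 9 load 1.1317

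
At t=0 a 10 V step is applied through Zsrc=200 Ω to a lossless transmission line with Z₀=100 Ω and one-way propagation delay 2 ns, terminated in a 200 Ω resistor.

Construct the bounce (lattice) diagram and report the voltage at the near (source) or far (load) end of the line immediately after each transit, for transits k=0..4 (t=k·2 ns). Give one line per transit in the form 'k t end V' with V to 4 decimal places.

0 0 source 3.3333
1 2 load 4.4444
2 4 source 4.8148
3 6 load 4.9383
4 8 source 4.9794

Γ_L=0.333333, Γ_S=0.333333; launch V₁=10·100/300=3.333333
k=0 src: V=3.3333
k=1 load: inc=3.333333, refl=3.333333·0.333333=1.1111; V=0.000000+3.333333+1.111111=4.4444
k=2 src: inc=1.111111, refl=1.111111·0.333333=0.3704; V=3.333333+1.111111+0.370370=4.8148
k=3 load: inc=0.370370, refl=0.370370·0.333333=0.1235; V=4.444444+0.370370+0.123457=4.9383
k=4 src: inc=0.123457, refl=0.123457·0.333333=0.0412; V=4.814815+0.123457+0.041152=4.9794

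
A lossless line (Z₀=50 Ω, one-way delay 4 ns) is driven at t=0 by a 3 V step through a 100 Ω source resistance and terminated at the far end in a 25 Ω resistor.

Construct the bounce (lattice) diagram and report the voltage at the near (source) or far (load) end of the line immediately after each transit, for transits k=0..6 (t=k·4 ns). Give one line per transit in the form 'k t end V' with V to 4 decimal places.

0 0 source 1.0000
1 4 load 0.6667
2 8 source 0.5556
3 12 load 0.5926
4 16 source 0.6049
5 20 load 0.6008
6 24 source 0.5995

Γ_L=-0.333333, Γ_S=0.333333; launch V₁=3·50/150=1.000000
k=0 src: V=1.0000
k=1 load: inc=1.000000, refl=1.000000·-0.333333=-0.3333; V=0.000000+1.000000+-0.333333=0.6667
k=2 src: inc=-0.333333, refl=-0.333333·0.333333=-0.1111; V=1.000000+-0.333333+-0.111111=0.5556
k=3 load: inc=-0.111111, refl=-0.111111·-0.333333=0.0370; V=0.666667+-0.111111+0.037037=0.5926
k=4 src: inc=0.037037, refl=0.037037·0.333333=0.0123; V=0.555556+0.037037+0.012346=0.6049
k=5 load: inc=0.012346, refl=0.012346·-0.333333=-0.0041; V=0.592593+0.012346+-0.004115=0.6008
k=6 src: inc=-0.004115, refl=-0.004115·0.333333=-0.0014; V=0.604938+-0.004115+-0.001372=0.5995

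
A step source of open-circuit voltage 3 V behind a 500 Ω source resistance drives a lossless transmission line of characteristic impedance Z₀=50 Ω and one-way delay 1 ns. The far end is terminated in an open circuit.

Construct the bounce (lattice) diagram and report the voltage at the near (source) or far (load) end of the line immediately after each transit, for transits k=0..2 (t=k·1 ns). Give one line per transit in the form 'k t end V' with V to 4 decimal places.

0 0 source 0.2727
1 1 load 0.5455
2 2 source 0.7686

Γ_L=1.000000, Γ_S=0.818182; launch V₁=3·50/550=0.272727
k=0 src: V=0.2727
k=1 load: inc=0.272727, refl=0.272727·1.000000=0.2727; V=0.000000+0.272727+0.272727=0.5455
k=2 src: inc=0.272727, refl=0.272727·0.818182=0.2231; V=0.272727+0.272727+0.223140=0.7686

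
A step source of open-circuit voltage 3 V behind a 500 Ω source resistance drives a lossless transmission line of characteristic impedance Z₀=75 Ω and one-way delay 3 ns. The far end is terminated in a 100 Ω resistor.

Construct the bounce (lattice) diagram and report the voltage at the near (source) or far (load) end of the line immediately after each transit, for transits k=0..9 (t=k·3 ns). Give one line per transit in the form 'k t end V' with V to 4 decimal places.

Γ_L=0.142857, Γ_S=0.739130; launch V₁=3·75/575=0.391304
k=0 src: V=0.3913
k=1 load: inc=0.391304, refl=0.391304·0.142857=0.0559; V=0.000000+0.391304+0.055901=0.4472
k=2 src: inc=0.055901, refl=0.055901·0.739130=0.0413; V=0.391304+0.055901+0.041318=0.4885
k=3 load: inc=0.041318, refl=0.041318·0.142857=0.0059; V=0.447205+0.041318+0.005903=0.4944
k=4 src: inc=0.005903, refl=0.005903·0.739130=0.0044; V=0.488523+0.005903+0.004363=0.4988
k=5 load: inc=0.004363, refl=0.004363·0.142857=0.0006; V=0.494425+0.004363+0.000623=0.4994
k=6 src: inc=0.000623, refl=0.000623·0.739130=0.0005; V=0.498788+0.000623+0.000461=0.4999
k=7 load: inc=0.000461, refl=0.000461·0.142857=0.0001; V=0.499411+0.000461+0.000066=0.4999
k=8 src: inc=0.000066, refl=0.000066·0.739130=0.0000; V=0.499872+0.000066+0.000049=0.5000
k=9 load: inc=0.000049, refl=0.000049·0.142857=0.0000; V=0.499938+0.000049+0.000007=0.5000

0 0 source 0.3913
1 3 load 0.4472
2 6 source 0.4885
3 9 load 0.4944
4 12 source 0.4988
5 15 load 0.4994
6 18 source 0.4999
7 21 load 0.4999
8 24 source 0.5000
9 27 load 0.5000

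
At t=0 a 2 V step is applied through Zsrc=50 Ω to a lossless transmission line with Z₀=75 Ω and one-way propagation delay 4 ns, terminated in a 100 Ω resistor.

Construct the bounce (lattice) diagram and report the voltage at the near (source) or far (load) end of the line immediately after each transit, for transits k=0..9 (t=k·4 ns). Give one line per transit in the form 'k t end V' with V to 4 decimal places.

Γ_L=0.142857, Γ_S=-0.200000; launch V₁=2·75/125=1.200000
k=0 src: V=1.2000
k=1 load: inc=1.200000, refl=1.200000·0.142857=0.1714; V=0.000000+1.200000+0.171429=1.3714
k=2 src: inc=0.171429, refl=0.171429·-0.200000=-0.0343; V=1.200000+0.171429+-0.034286=1.3371
k=3 load: inc=-0.034286, refl=-0.034286·0.142857=-0.0049; V=1.371429+-0.034286+-0.004898=1.3322
k=4 src: inc=-0.004898, refl=-0.004898·-0.200000=0.0010; V=1.337143+-0.004898+0.000980=1.3332
k=5 load: inc=0.000980, refl=0.000980·0.142857=0.0001; V=1.332245+0.000980+0.000140=1.3334
k=6 src: inc=0.000140, refl=0.000140·-0.200000=-0.0000; V=1.333224+0.000140+-0.000028=1.3333
k=7 load: inc=-0.000028, refl=-0.000028·0.142857=-0.0000; V=1.333364+-0.000028+-0.000004=1.3333
k=8 src: inc=-0.000004, refl=-0.000004·-0.200000=0.0000; V=1.333336+-0.000004+0.000001=1.3333
k=9 load: inc=0.000001, refl=0.000001·0.142857=0.0000; V=1.333332+0.000001+0.000000=1.3333

0 0 source 1.2000
1 4 load 1.3714
2 8 source 1.3371
3 12 load 1.3322
4 16 source 1.3332
5 20 load 1.3334
6 24 source 1.3333
7 28 load 1.3333
8 32 source 1.3333
9 36 load 1.3333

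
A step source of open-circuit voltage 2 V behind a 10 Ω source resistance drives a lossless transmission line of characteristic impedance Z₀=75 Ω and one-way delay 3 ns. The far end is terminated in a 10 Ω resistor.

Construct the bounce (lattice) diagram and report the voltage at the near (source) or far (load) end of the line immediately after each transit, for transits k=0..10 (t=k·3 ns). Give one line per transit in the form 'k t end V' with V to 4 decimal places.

Γ_L=-0.764706, Γ_S=-0.764706; launch V₁=2·75/85=1.764706
k=0 src: V=1.7647
k=1 load: inc=1.764706, refl=1.764706·-0.764706=-1.3495; V=0.000000+1.764706+-1.349481=0.4152
k=2 src: inc=-1.349481, refl=-1.349481·-0.764706=1.0320; V=1.764706+-1.349481+1.031956=1.4472
k=3 load: inc=1.031956, refl=1.031956·-0.764706=-0.7891; V=0.415225+1.031956+-0.789143=0.6580
k=4 src: inc=-0.789143, refl=-0.789143·-0.764706=0.6035; V=1.447181+-0.789143+0.603462=1.2615
k=5 load: inc=0.603462, refl=0.603462·-0.764706=-0.4615; V=0.658038+0.603462+-0.461471=0.8000
k=6 src: inc=-0.461471, refl=-0.461471·-0.764706=0.3529; V=1.261500+-0.461471+0.352890=1.1529
k=7 load: inc=0.352890, refl=0.352890·-0.764706=-0.2699; V=0.800029+0.352890+-0.269857=0.8831
k=8 src: inc=-0.269857, refl=-0.269857·-0.764706=0.2064; V=1.152919+-0.269857+0.206361=1.0894
k=9 load: inc=0.206361, refl=0.206361·-0.764706=-0.1578; V=0.883062+0.206361+-0.157806=0.9316
k=10 src: inc=-0.157806, refl=-0.157806·-0.764706=0.1207; V=1.089423+-0.157806+0.120675=1.0523

0 0 source 1.7647
1 3 load 0.4152
2 6 source 1.4472
3 9 load 0.6580
4 12 source 1.2615
5 15 load 0.8000
6 18 source 1.1529
7 21 load 0.8831
8 24 source 1.0894
9 27 load 0.9316
10 30 source 1.0523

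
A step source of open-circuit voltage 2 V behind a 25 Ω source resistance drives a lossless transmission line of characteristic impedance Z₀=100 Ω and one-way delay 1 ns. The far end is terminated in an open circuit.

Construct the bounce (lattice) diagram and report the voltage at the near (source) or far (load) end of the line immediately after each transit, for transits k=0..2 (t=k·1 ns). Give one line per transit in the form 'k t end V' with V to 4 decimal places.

0 0 source 1.6000
1 1 load 3.2000
2 2 source 2.2400

Γ_L=1.000000, Γ_S=-0.600000; launch V₁=2·100/125=1.600000
k=0 src: V=1.6000
k=1 load: inc=1.600000, refl=1.600000·1.000000=1.6000; V=0.000000+1.600000+1.600000=3.2000
k=2 src: inc=1.600000, refl=1.600000·-0.600000=-0.9600; V=1.600000+1.600000+-0.960000=2.2400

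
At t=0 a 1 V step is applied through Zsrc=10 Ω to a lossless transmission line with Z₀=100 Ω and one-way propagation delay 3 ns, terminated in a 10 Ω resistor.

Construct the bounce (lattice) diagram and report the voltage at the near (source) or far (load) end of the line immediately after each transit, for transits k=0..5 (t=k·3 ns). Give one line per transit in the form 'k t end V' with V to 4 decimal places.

Γ_L=-0.818182, Γ_S=-0.818182; launch V₁=1·100/110=0.909091
k=0 src: V=0.9091
k=1 load: inc=0.909091, refl=0.909091·-0.818182=-0.7438; V=0.000000+0.909091+-0.743802=0.1653
k=2 src: inc=-0.743802, refl=-0.743802·-0.818182=0.6086; V=0.909091+-0.743802+0.608565=0.7739
k=3 load: inc=0.608565, refl=0.608565·-0.818182=-0.4979; V=0.165289+0.608565+-0.497917=0.2759
k=4 src: inc=-0.497917, refl=-0.497917·-0.818182=0.4074; V=0.773854+-0.497917+0.407386=0.6833
k=5 load: inc=0.407386, refl=0.407386·-0.818182=-0.3333; V=0.275937+0.407386+-0.333316=0.3500

0 0 source 0.9091
1 3 load 0.1653
2 6 source 0.7739
3 9 load 0.2759
4 12 source 0.6833
5 15 load 0.3500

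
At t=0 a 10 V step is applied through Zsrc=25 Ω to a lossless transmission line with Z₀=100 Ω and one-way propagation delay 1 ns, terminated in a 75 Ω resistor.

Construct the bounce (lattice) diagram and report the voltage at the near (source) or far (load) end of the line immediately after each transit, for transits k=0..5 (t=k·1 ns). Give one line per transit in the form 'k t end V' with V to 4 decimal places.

Γ_L=-0.142857, Γ_S=-0.600000; launch V₁=10·100/125=8.000000
k=0 src: V=8.0000
k=1 load: inc=8.000000, refl=8.000000·-0.142857=-1.1429; V=0.000000+8.000000+-1.142857=6.8571
k=2 src: inc=-1.142857, refl=-1.142857·-0.600000=0.6857; V=8.000000+-1.142857+0.685714=7.5429
k=3 load: inc=0.685714, refl=0.685714·-0.142857=-0.0980; V=6.857143+0.685714+-0.097959=7.4449
k=4 src: inc=-0.097959, refl=-0.097959·-0.600000=0.0588; V=7.542857+-0.097959+0.058776=7.5037
k=5 load: inc=0.058776, refl=0.058776·-0.142857=-0.0084; V=7.444898+0.058776+-0.008397=7.4953

0 0 source 8.0000
1 1 load 6.8571
2 2 source 7.5429
3 3 load 7.4449
4 4 source 7.5037
5 5 load 7.4953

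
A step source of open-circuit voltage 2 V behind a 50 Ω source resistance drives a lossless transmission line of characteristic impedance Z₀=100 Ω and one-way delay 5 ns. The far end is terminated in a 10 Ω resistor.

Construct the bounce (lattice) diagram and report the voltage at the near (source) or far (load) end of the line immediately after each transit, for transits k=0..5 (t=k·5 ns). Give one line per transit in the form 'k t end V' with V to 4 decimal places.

Γ_L=-0.818182, Γ_S=-0.333333; launch V₁=2·100/150=1.333333
k=0 src: V=1.3333
k=1 load: inc=1.333333, refl=1.333333·-0.818182=-1.0909; V=0.000000+1.333333+-1.090909=0.2424
k=2 src: inc=-1.090909, refl=-1.090909·-0.333333=0.3636; V=1.333333+-1.090909+0.363636=0.6061
k=3 load: inc=0.363636, refl=0.363636·-0.818182=-0.2975; V=0.242424+0.363636+-0.297521=0.3085
k=4 src: inc=-0.297521, refl=-0.297521·-0.333333=0.0992; V=0.606061+-0.297521+0.099174=0.4077
k=5 load: inc=0.099174, refl=0.099174·-0.818182=-0.0811; V=0.308540+0.099174+-0.081142=0.3266

0 0 source 1.3333
1 5 load 0.2424
2 10 source 0.6061
3 15 load 0.3085
4 20 source 0.4077
5 25 load 0.3266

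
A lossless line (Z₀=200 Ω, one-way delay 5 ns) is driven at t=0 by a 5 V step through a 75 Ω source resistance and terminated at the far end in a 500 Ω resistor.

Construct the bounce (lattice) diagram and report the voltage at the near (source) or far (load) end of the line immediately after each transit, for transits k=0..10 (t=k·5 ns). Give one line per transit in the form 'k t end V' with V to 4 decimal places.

Γ_L=0.428571, Γ_S=-0.454545; launch V₁=5·200/275=3.636364
k=0 src: V=3.6364
k=1 load: inc=3.636364, refl=3.636364·0.428571=1.5584; V=0.000000+3.636364+1.558442=5.1948
k=2 src: inc=1.558442, refl=1.558442·-0.454545=-0.7084; V=3.636364+1.558442+-0.708383=4.4864
k=3 load: inc=-0.708383, refl=-0.708383·0.428571=-0.3036; V=5.194805+-0.708383+-0.303593=4.1828
k=4 src: inc=-0.303593, refl=-0.303593·-0.454545=0.1380; V=4.486423+-0.303593+0.137997=4.3208
k=5 load: inc=0.137997, refl=0.137997·0.428571=0.0591; V=4.182830+0.137997+0.059141=4.3800
k=6 src: inc=0.059141, refl=0.059141·-0.454545=-0.0269; V=4.320827+0.059141+-0.026882=4.3531
k=7 load: inc=-0.026882, refl=-0.026882·0.428571=-0.0115; V=4.379968+-0.026882+-0.011521=4.3416
k=8 src: inc=-0.011521, refl=-0.011521·-0.454545=0.0052; V=4.353086+-0.011521+0.005237=4.3468
k=9 load: inc=0.005237, refl=0.005237·0.428571=0.0022; V=4.341565+0.005237+0.002244=4.3490
k=10 src: inc=0.002244, refl=0.002244·-0.454545=-0.0010; V=4.346801+0.002244+-0.001020=4.3480

0 0 source 3.6364
1 5 load 5.1948
2 10 source 4.4864
3 15 load 4.1828
4 20 source 4.3208
5 25 load 4.3800
6 30 source 4.3531
7 35 load 4.3416
8 40 source 4.3468
9 45 load 4.3490
10 50 source 4.3480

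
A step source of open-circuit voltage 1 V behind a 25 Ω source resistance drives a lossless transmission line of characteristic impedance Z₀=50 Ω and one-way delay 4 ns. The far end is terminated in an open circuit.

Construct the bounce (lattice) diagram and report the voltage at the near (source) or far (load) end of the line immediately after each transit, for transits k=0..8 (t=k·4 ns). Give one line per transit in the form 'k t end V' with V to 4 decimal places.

0 0 source 0.6667
1 4 load 1.3333
2 8 source 1.1111
3 12 load 0.8889
4 16 source 0.9630
5 20 load 1.0370
6 24 source 1.0123
7 28 load 0.9877
8 32 source 0.9959

Γ_L=1.000000, Γ_S=-0.333333; launch V₁=1·50/75=0.666667
k=0 src: V=0.6667
k=1 load: inc=0.666667, refl=0.666667·1.000000=0.6667; V=0.000000+0.666667+0.666667=1.3333
k=2 src: inc=0.666667, refl=0.666667·-0.333333=-0.2222; V=0.666667+0.666667+-0.222222=1.1111
k=3 load: inc=-0.222222, refl=-0.222222·1.000000=-0.2222; V=1.333333+-0.222222+-0.222222=0.8889
k=4 src: inc=-0.222222, refl=-0.222222·-0.333333=0.0741; V=1.111111+-0.222222+0.074074=0.9630
k=5 load: inc=0.074074, refl=0.074074·1.000000=0.0741; V=0.888889+0.074074+0.074074=1.0370
k=6 src: inc=0.074074, refl=0.074074·-0.333333=-0.0247; V=0.962963+0.074074+-0.024691=1.0123
k=7 load: inc=-0.024691, refl=-0.024691·1.000000=-0.0247; V=1.037037+-0.024691+-0.024691=0.9877
k=8 src: inc=-0.024691, refl=-0.024691·-0.333333=0.0082; V=1.012346+-0.024691+0.008230=0.9959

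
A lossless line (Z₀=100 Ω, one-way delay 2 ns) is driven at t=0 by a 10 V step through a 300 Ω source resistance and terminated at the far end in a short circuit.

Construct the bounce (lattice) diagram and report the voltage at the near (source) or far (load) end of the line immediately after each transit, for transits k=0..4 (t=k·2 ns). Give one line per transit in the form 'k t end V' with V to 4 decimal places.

Γ_L=-1.000000, Γ_S=0.500000; launch V₁=10·100/400=2.500000
k=0 src: V=2.5000
k=1 load: inc=2.500000, refl=2.500000·-1.000000=-2.5000; V=0.000000+2.500000+-2.500000=0.0000
k=2 src: inc=-2.500000, refl=-2.500000·0.500000=-1.2500; V=2.500000+-2.500000+-1.250000=-1.2500
k=3 load: inc=-1.250000, refl=-1.250000·-1.000000=1.2500; V=0.000000+-1.250000+1.250000=0.0000
k=4 src: inc=1.250000, refl=1.250000·0.500000=0.6250; V=-1.250000+1.250000+0.625000=0.6250

0 0 source 2.5000
1 2 load 0.0000
2 4 source -1.2500
3 6 load 0.0000
4 8 source 0.6250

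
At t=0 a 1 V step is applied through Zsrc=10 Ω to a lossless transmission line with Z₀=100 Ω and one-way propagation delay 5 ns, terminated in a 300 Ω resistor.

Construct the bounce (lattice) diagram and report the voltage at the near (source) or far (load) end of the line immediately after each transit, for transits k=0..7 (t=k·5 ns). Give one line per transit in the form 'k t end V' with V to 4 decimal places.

Γ_L=0.500000, Γ_S=-0.818182; launch V₁=1·100/110=0.909091
k=0 src: V=0.9091
k=1 load: inc=0.909091, refl=0.909091·0.500000=0.4545; V=0.000000+0.909091+0.454545=1.3636
k=2 src: inc=0.454545, refl=0.454545·-0.818182=-0.3719; V=0.909091+0.454545+-0.371901=0.9917
k=3 load: inc=-0.371901, refl=-0.371901·0.500000=-0.1860; V=1.363636+-0.371901+-0.185950=0.8058
k=4 src: inc=-0.185950, refl=-0.185950·-0.818182=0.1521; V=0.991736+-0.185950+0.152141=0.9579
k=5 load: inc=0.152141, refl=0.152141·0.500000=0.0761; V=0.805785+0.152141+0.076071=1.0340
k=6 src: inc=0.076071, refl=0.076071·-0.818182=-0.0622; V=0.957926+0.076071+-0.062240=0.9718
k=7 load: inc=-0.062240, refl=-0.062240·0.500000=-0.0311; V=1.033997+-0.062240+-0.031120=0.9406

0 0 source 0.9091
1 5 load 1.3636
2 10 source 0.9917
3 15 load 0.8058
4 20 source 0.9579
5 25 load 1.0340
6 30 source 0.9718
7 35 load 0.9406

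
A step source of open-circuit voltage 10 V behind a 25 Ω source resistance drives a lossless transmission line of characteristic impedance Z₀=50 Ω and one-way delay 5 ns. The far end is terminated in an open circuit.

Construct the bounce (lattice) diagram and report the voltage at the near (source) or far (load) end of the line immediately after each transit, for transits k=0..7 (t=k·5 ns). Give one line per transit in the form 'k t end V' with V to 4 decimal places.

0 0 source 6.6667
1 5 load 13.3333
2 10 source 11.1111
3 15 load 8.8889
4 20 source 9.6296
5 25 load 10.3704
6 30 source 10.1235
7 35 load 9.8765

Γ_L=1.000000, Γ_S=-0.333333; launch V₁=10·50/75=6.666667
k=0 src: V=6.6667
k=1 load: inc=6.666667, refl=6.666667·1.000000=6.6667; V=0.000000+6.666667+6.666667=13.3333
k=2 src: inc=6.666667, refl=6.666667·-0.333333=-2.2222; V=6.666667+6.666667+-2.222222=11.1111
k=3 load: inc=-2.222222, refl=-2.222222·1.000000=-2.2222; V=13.333333+-2.222222+-2.222222=8.8889
k=4 src: inc=-2.222222, refl=-2.222222·-0.333333=0.7407; V=11.111111+-2.222222+0.740741=9.6296
k=5 load: inc=0.740741, refl=0.740741·1.000000=0.7407; V=8.888889+0.740741+0.740741=10.3704
k=6 src: inc=0.740741, refl=0.740741·-0.333333=-0.2469; V=9.629630+0.740741+-0.246914=10.1235
k=7 load: inc=-0.246914, refl=-0.246914·1.000000=-0.2469; V=10.370370+-0.246914+-0.246914=9.8765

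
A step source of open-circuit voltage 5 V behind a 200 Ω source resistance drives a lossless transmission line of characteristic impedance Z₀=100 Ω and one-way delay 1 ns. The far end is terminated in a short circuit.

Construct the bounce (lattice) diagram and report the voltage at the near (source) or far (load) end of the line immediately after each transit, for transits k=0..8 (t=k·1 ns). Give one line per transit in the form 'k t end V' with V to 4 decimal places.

0 0 source 1.6667
1 1 load 0.0000
2 2 source -0.5556
3 3 load 0.0000
4 4 source 0.1852
5 5 load 0.0000
6 6 source -0.0617
7 7 load 0.0000
8 8 source 0.0206

Γ_L=-1.000000, Γ_S=0.333333; launch V₁=5·100/300=1.666667
k=0 src: V=1.6667
k=1 load: inc=1.666667, refl=1.666667·-1.000000=-1.6667; V=0.000000+1.666667+-1.666667=0.0000
k=2 src: inc=-1.666667, refl=-1.666667·0.333333=-0.5556; V=1.666667+-1.666667+-0.555556=-0.5556
k=3 load: inc=-0.555556, refl=-0.555556·-1.000000=0.5556; V=0.000000+-0.555556+0.555556=0.0000
k=4 src: inc=0.555556, refl=0.555556·0.333333=0.1852; V=-0.555556+0.555556+0.185185=0.1852
k=5 load: inc=0.185185, refl=0.185185·-1.000000=-0.1852; V=0.000000+0.185185+-0.185185=0.0000
k=6 src: inc=-0.185185, refl=-0.185185·0.333333=-0.0617; V=0.185185+-0.185185+-0.061728=-0.0617
k=7 load: inc=-0.061728, refl=-0.061728·-1.000000=0.0617; V=0.000000+-0.061728+0.061728=0.0000
k=8 src: inc=0.061728, refl=0.061728·0.333333=0.0206; V=-0.061728+0.061728+0.020576=0.0206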